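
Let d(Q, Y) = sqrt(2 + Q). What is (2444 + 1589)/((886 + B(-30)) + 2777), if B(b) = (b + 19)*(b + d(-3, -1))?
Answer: 133089/131770 + 4033*I/1449470 ≈ 1.01 + 0.0027824*I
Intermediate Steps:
B(b) = (19 + b)*(I + b) (B(b) = (b + 19)*(b + sqrt(2 - 3)) = (19 + b)*(b + sqrt(-1)) = (19 + b)*(b + I) = (19 + b)*(I + b))
(2444 + 1589)/((886 + B(-30)) + 2777) = (2444 + 1589)/((886 + ((-30)**2 + 19*I - 30*(19 + I))) + 2777) = 4033/((886 + (900 + 19*I + (-570 - 30*I))) + 2777) = 4033/((886 + (330 - 11*I)) + 2777) = 4033/((1216 - 11*I) + 2777) = 4033/(3993 - 11*I) = 4033*((3993 + 11*I)/15944170) = 4033*(3993 + 11*I)/15944170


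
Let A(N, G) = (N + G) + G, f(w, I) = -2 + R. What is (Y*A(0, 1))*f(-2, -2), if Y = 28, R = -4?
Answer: -336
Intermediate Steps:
f(w, I) = -6 (f(w, I) = -2 - 4 = -6)
A(N, G) = N + 2*G (A(N, G) = (G + N) + G = N + 2*G)
(Y*A(0, 1))*f(-2, -2) = (28*(0 + 2*1))*(-6) = (28*(0 + 2))*(-6) = (28*2)*(-6) = 56*(-6) = -336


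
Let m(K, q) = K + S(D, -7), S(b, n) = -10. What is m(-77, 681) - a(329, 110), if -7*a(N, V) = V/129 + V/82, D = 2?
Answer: -3209396/37023 ≈ -86.687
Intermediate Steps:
a(N, V) = -211*V/74046 (a(N, V) = -(V/129 + V/82)/7 = -211*V/74046)
m(K, q) = -10 + K (m(K, q) = K - 10 = -10 + K)
m(-77, 681) - a(329, 110) = (-10 - 77) - (-211)*110/74046 = -87 - 1*(-11605/37023) = -87 + 11605/37023 = -3209396/37023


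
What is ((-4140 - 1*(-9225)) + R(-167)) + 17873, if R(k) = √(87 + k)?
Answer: 22958 + 4*I*√5 ≈ 22958.0 + 8.9443*I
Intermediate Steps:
((-4140 - 1*(-9225)) + R(-167)) + 17873 = ((-4140 - 1*(-9225)) + √(87 - 167)) + 17873 = ((-4140 + 9225) + √(-80)) + 17873 = (5085 + 4*I*√5) + 17873 = 22958 + 4*I*√5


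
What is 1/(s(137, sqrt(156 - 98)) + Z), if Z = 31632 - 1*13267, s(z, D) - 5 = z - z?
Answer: 1/18370 ≈ 5.4437e-5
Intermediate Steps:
s(z, D) = 5 (s(z, D) = 5 + (z - z) = 5 + 0 = 5)
Z = 18365 (Z = 31632 - 13267 = 18365)
1/(s(137, sqrt(156 - 98)) + Z) = 1/(5 + 18365) = 1/18370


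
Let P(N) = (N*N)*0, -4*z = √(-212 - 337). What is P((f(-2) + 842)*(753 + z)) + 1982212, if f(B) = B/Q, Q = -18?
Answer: 1982212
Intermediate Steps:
z = -3*I*√61/4 (z = -√(-212 - 337)/4 = -3*I*√61/4 ≈ -5.8577*I)
f(B) = -B/18 (f(B) = B/(-18) = B*(-1/18) = -B/18)
P(N) = 0 (P(N) = N²*0 = 0)
P((f(-2) + 842)*(753 + z)) + 1982212 = 0 + 1982212 = 1982212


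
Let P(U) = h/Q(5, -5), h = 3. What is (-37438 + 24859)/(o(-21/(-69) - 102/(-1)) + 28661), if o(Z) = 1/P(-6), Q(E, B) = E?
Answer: -5391/12284 ≈ -0.43886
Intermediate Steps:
P(U) = ⅗ (P(U) = 3/5 = 3*(⅕) = ⅗)
o(Z) = 5/3 (o(Z) = 1/(⅗) = 5/3)
(-37438 + 24859)/(o(-21/(-69) - 102/(-1)) + 28661) = (-37438 + 24859)/(5/3 + 28661) = -12579/85988/3 = -12579*3/85988 = -5391/12284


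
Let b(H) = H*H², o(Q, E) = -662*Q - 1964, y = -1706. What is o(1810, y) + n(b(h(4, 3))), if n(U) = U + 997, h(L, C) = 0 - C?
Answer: -1199214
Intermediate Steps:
h(L, C) = -C
o(Q, E) = -1964 - 662*Q
b(H) = H³
n(U) = 997 + U
o(1810, y) + n(b(h(4, 3))) = (-1964 - 662*1810) + (997 + (-1*3)³) = (-1964 - 1198220) + (997 + (-3)³) = -1200184 + (997 - 27) = -1200184 + 970 = -1199214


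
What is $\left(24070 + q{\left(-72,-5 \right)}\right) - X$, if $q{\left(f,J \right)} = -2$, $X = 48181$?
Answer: $-24113$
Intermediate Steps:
$\left(24070 + q{\left(-72,-5 \right)}\right) - X = \left(24070 - 2\right) - 48181 = 24068 - 48181 = -24113$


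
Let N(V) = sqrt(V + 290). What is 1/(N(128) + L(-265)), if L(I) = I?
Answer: -265/69807 - sqrt(418)/69807 ≈ -0.0040891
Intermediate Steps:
N(V) = sqrt(290 + V)
1/(N(128) + L(-265)) = 1/(sqrt(290 + 128) - 265) = 1/(sqrt(418) - 265) = 1/(-265 + sqrt(418))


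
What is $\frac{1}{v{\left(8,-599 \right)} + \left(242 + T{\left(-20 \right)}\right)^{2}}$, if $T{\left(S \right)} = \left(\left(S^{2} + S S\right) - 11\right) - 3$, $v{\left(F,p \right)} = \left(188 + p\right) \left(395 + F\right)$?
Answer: $\frac{1}{891151} \approx 1.1221 \cdot 10^{-6}$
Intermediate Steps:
$T{\left(S \right)} = -14 + 2 S^{2}$ ($T{\left(S \right)} = \left(\left(S^{2} + S^{2}\right) - 11\right) - 3 = \left(2 S^{2} - 11\right) - 3 = \left(-11 + 2 S^{2}\right) - 3 = -14 + 2 S^{2}$)
$\frac{1}{v{\left(8,-599 \right)} + \left(242 + T{\left(-20 \right)}\right)^{2}} = \frac{1}{\left(74260 + 188 \cdot 8 + 395 \left(-599\right) + 8 \left(-599\right)\right) + \left(242 - \left(14 - 2 \left(-20\right)^{2}\right)\right)^{2}} = \frac{1}{\left(74260 + 1504 - 236605 - 4792\right) + \left(242 + \left(-14 + 2 \cdot 400\right)\right)^{2}} = \frac{1}{-165633 + \left(242 + \left(-14 + 800\right)\right)^{2}} = \frac{1}{-165633 + \left(242 + 786\right)^{2}} = \frac{1}{-165633 + 1028^{2}} = \frac{1}{-165633 + 1056784} = \frac{1}{891151}$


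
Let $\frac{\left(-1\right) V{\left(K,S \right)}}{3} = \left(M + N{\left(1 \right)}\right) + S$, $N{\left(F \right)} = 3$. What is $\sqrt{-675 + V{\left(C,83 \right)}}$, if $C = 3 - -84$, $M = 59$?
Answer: $i \sqrt{1110} \approx 33.317 i$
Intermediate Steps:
$C = 87$ ($C = 3 + 84 = 87$)
$V{\left(K,S \right)} = -186 - 3 S$ ($V{\left(K,S \right)} = - 3 \left(\left(59 + 3\right) + S\right) = - 3 \left(62 + S\right) = -186 - 3 S$)
$\sqrt{-675 + V{\left(C,83 \right)}} = \sqrt{-675 - 435} = \sqrt{-1110} = i \sqrt{1110}$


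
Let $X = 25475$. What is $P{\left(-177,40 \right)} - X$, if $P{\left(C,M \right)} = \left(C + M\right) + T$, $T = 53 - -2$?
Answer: $-25557$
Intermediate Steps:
$T = 55$ ($T = 53 + 2 = 55$)
$P{\left(C,M \right)} = 55 + C + M$ ($P{\left(C,M \right)} = \left(C + M\right) + 55 = 55 + C + M$)
$P{\left(-177,40 \right)} - X = \left(55 - 177 + 40\right) - 25475 = -82 - 25475 = -25557$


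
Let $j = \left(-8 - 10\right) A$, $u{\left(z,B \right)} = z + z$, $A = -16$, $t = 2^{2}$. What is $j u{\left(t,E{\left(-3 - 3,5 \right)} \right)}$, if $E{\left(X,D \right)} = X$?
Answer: $2304$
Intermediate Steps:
$t = 4$
$u{\left(z,B \right)} = 2 z$
$j = 288$ ($j = \left(-8 - 10\right) \left(-16\right) = \left(-18\right) \left(-16\right) = 288$)
$j u{\left(t,E{\left(-3 - 3,5 \right)} \right)} = 288 \cdot 2 \cdot 4 = 288 \cdot 8 = 2304$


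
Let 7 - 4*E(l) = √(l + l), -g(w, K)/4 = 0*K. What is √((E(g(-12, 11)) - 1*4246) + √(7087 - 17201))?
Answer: √(-16977 + 4*I*√10114)/2 ≈ 0.77179 + 65.152*I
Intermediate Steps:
g(w, K) = 0 (g(w, K) = -0*K = -4*0 = 0)
E(l) = 7/4 - √2*√l/4 (E(l) = 7/4 - √(l + l)/4 = 7/4 - √2*√l/4)
√((E(g(-12, 11)) - 1*4246) + √(7087 - 17201)) = √(((7/4 - √2*√0/4) - 1*4246) + √(7087 - 17201)) = √(((7/4 - ¼*√2*0) - 4246) + √(-10114)) = √(((7/4 + 0) - 4246) + I*√10114) = √((7/4 - 4246) + I*√10114) = √(-16977/4 + I*√10114)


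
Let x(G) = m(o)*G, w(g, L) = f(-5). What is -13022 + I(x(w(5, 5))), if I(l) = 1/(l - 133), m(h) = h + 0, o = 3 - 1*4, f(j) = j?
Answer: -1666817/128 ≈ -13022.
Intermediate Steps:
w(g, L) = -5
o = -1 (o = 3 - 4 = -1)
m(h) = h
x(G) = -G
I(l) = 1/(-133 + l)
-13022 + I(x(w(5, 5))) = -13022 + 1/(-133 - 1*(-5)) = -13022 + 1/(-133 + 5) = -13022 + 1/(-128) = -13022 - 1/128 = -1666817/128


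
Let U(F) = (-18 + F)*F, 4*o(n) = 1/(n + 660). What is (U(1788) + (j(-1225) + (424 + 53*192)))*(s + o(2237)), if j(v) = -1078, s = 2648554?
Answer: 48711648729580173/5794 ≈ 8.4073e+12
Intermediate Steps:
o(n) = 1/(4*(660 + n)) (o(n) = 1/(4*(n + 660)) = 1/(4*(660 + n)))
U(F) = F*(-18 + F)
(U(1788) + (j(-1225) + (424 + 53*192)))*(s + o(2237)) = (1788*(-18 + 1788) + (-1078 + (424 + 53*192)))*(2648554 + 1/(4*(660 + 2237))) = (1788*1770 + (-1078 + (424 + 10176)))*(2648554 + (1/4)/2897) = (3164760 + (-1078 + 10600))*(2648554 + (1/4)*(1/2897)) = (3164760 + 9522)*(2648554 + 1/11588) = 3174282*(30691443753/11588) = 48711648729580173/5794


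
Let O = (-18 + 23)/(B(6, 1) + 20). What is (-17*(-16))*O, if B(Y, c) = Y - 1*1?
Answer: 272/5 ≈ 54.400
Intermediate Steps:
B(Y, c) = -1 + Y (B(Y, c) = Y - 1 = -1 + Y)
O = ⅕ (O = (-18 + 23)/((-1 + 6) + 20) = 5/(5 + 20) = 5/25 = 5*(1/25) = ⅕ ≈ 0.20000)
(-17*(-16))*O = -17*(-16)*(⅕) = 272*(⅕) = 272/5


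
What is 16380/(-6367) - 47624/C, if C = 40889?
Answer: -972983828/260340263 ≈ -3.7374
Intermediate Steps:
16380/(-6367) - 47624/C = 16380/(-6367) - 47624/40889 = 16380*(-1/6367) - 47624*1/40889 = -16380/6367 - 47624/40889 = -972983828/260340263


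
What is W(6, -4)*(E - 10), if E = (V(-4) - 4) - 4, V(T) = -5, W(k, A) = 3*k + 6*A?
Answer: 138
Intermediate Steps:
E = -13 (E = (-5 - 4) - 4 = -9 - 4 = -13)
W(6, -4)*(E - 10) = (3*6 + 6*(-4))*(-13 - 10) = (18 - 24)*(-23) = -6*(-23) = 138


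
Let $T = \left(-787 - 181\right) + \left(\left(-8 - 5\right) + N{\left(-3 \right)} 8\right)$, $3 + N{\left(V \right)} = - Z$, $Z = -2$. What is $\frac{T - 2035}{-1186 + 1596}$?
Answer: $- \frac{1512}{205} \approx -7.3756$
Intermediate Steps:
$N{\left(V \right)} = -1$ ($N{\left(V \right)} = -3 - -2 = -3 + 2 = -1$)
$T = -989$ ($T = \left(-787 - 181\right) - 21 = -968 - 21 = -989$)
$\frac{T - 2035}{-1186 + 1596} = \frac{-989 - 2035}{-1186 + 1596} = - \frac{3024}{410} = \left(-3024\right) \frac{1}{410} = - \frac{1512}{205}$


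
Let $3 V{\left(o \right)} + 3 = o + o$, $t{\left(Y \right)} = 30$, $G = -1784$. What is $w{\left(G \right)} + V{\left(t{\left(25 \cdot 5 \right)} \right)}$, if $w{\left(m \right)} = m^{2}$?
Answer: $3182675$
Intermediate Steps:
$V{\left(o \right)} = -1 + \frac{2 o}{3}$ ($V{\left(o \right)} = -1 + \frac{o + o}{3} = -1 + \frac{2 o}{3}$)
$w{\left(G \right)} + V{\left(t{\left(25 \cdot 5 \right)} \right)} = \left(-1784\right)^{2} + \left(-1 + \frac{2}{3} \cdot 30\right) = 3182656 + \left(-1 + 20\right) = 3182656 + 19 = 3182675$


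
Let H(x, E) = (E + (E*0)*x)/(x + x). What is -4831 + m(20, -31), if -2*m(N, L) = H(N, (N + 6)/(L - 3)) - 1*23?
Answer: -6554507/1360 ≈ -4819.5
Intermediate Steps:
H(x, E) = E/(2*x) (H(x, E) = (E + 0*x)/((2*x)) = (E + 0)*(1/(2*x)) = E*(1/(2*x)) = E/(2*x))
m(N, L) = 23/2 - (6 + N)/(4*N*(-3 + L)) (m(N, L) = -(((N + 6)/(L - 3))/(2*N) - 1*23)/2 = -(((6 + N)/(-3 + L))/(2*N) - 23)/2 = -((6 + N)/(2*N*(-3 + L)) - 23)/2 = -(-23 + (6 + N)/(2*N*(-3 + L)))/2 = 23/2 - (6 + N)/(4*N*(-3 + L)))
-4831 + m(20, -31) = -4831 + (¼)*(-6 - 1*20 + 46*20*(-3 - 31))/(20*(-3 - 31)) = -4831 + (¼)*(1/20)*(-6 - 20 + 46*20*(-34))/(-34) = -4831 + (¼)*(1/20)*(-1/34)*(-6 - 20 - 31280) = -4831 + (¼)*(1/20)*(-1/34)*(-31306) = -4831 + 15653/1360 = -6554507/1360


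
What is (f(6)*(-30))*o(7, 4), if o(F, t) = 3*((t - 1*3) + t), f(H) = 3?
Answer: -1350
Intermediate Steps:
o(F, t) = -9 + 6*t (o(F, t) = 3*((t - 3) + t) = 3*((-3 + t) + t) = 3*(-3 + 2*t) = -9 + 6*t)
(f(6)*(-30))*o(7, 4) = (3*(-30))*(-9 + 6*4) = -90*(-9 + 24) = -90*15 = -1350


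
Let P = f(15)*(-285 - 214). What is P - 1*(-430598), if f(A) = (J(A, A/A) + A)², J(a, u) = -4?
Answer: 370219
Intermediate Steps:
f(A) = (-4 + A)²
P = -60379 (P = (-4 + 15)²*(-285 - 214) = 11²*(-499) = 121*(-499) = -60379)
P - 1*(-430598) = -60379 - 1*(-430598) = -60379 + 430598 = 370219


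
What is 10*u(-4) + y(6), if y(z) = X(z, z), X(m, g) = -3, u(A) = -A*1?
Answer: 37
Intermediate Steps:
u(A) = -A
y(z) = -3
10*u(-4) + y(6) = 10*(-1*(-4)) - 3 = 10*4 - 3 = 40 - 3 = 37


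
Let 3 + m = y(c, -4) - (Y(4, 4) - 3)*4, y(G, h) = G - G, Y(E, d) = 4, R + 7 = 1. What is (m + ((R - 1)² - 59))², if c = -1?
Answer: 289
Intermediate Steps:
R = -6 (R = -7 + 1 = -6)
y(G, h) = 0
m = -7 (m = -3 + (0 - (4 - 3)*4) = -3 + (0 - 4) = -3 - 4 = -7)
(m + ((R - 1)² - 59))² = (-7 + ((-6 - 1)² - 59))² = (-7 + ((-7)² - 59))² = (-7 + (49 - 59))² = (-7 - 10)² = (-17)² = 289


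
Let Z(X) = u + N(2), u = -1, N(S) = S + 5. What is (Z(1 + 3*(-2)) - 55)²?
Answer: 2401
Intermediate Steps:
N(S) = 5 + S
Z(X) = 6 (Z(X) = -1 + (5 + 2) = -1 + 7 = 6)
(Z(1 + 3*(-2)) - 55)² = (6 - 55)² = (-49)² = 2401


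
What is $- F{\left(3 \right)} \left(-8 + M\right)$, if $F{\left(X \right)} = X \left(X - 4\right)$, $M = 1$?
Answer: $-21$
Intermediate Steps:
$F{\left(X \right)} = X \left(-4 + X\right)$
$- F{\left(3 \right)} \left(-8 + M\right) = - 3 \left(-4 + 3\right) \left(-8 + 1\right) = - 3 \left(-1\right) \left(-7\right) = - \left(-3\right) \left(-7\right) = \left(-1\right) 21 = -21$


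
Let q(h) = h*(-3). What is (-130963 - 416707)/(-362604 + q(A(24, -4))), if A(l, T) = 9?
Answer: 547670/362631 ≈ 1.5103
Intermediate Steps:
q(h) = -3*h
(-130963 - 416707)/(-362604 + q(A(24, -4))) = (-130963 - 416707)/(-362604 - 3*9) = -547670/(-362604 - 27) = -547670/(-362631) = -547670*(-1/362631) = 547670/362631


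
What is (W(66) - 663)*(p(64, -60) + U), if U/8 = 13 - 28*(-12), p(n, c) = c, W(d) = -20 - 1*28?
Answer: -1942452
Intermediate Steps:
W(d) = -48 (W(d) = -20 - 28 = -48)
U = 2792 (U = 8*(13 - 28*(-12)) = 8*(13 + 336) = 8*349 = 2792)
(W(66) - 663)*(p(64, -60) + U) = (-48 - 663)*(-60 + 2792) = -711*2732 = -1942452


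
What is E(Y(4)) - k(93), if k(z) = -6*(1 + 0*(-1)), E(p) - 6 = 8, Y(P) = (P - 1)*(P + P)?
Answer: 20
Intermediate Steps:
Y(P) = 2*P*(-1 + P) (Y(P) = (-1 + P)*(2*P) = 2*P*(-1 + P))
E(p) = 14 (E(p) = 6 + 8 = 14)
k(z) = -6 (k(z) = -6*(1 + 0) = -6*1 = -6)
E(Y(4)) - k(93) = 14 - 1*(-6) = 14 + 6 = 20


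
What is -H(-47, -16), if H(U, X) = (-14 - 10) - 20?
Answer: 44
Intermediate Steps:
H(U, X) = -44 (H(U, X) = -24 - 20 = -44)
-H(-47, -16) = -1*(-44) = 44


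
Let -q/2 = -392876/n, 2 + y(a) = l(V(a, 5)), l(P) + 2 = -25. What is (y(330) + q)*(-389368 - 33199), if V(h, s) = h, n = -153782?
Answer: 1108272809405/76891 ≈ 1.4414e+7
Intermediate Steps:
l(P) = -27 (l(P) = -2 - 25 = -27)
y(a) = -29 (y(a) = -2 - 27 = -29)
q = -392876/76891 (q = -(-785752)/(-153782) = -(-785752)*(-1)/153782 = -2*196438/76891 = -392876/76891 ≈ -5.1095)
(y(330) + q)*(-389368 - 33199) = (-29 - 392876/76891)*(-389368 - 33199) = -2622715/76891*(-422567) = 1108272809405/76891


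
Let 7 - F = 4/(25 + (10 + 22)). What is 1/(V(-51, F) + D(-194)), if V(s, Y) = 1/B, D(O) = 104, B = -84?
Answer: 84/8735 ≈ 0.0096165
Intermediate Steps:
F = 395/57 (F = 7 - 4/(25 + (10 + 22)) = 7 - 4/(25 + 32) = 7 - 4/57 = 395/57 ≈ 6.9298)
V(s, Y) = -1/84 (V(s, Y) = 1/(-84) = -1/84)
1/(V(-51, F) + D(-194)) = 1/(-1/84 + 104) = 1/(8735/84) = 84/8735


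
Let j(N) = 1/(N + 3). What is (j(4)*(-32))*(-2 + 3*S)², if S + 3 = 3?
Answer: -128/7 ≈ -18.286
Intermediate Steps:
S = 0 (S = -3 + 3 = 0)
j(N) = 1/(3 + N)
(j(4)*(-32))*(-2 + 3*S)² = (-32/(3 + 4))*(-2 + 3*0)² = (-32/7)*(-2 + 0)² = ((⅐)*(-32))*(-2)² = -32/7*4 = -128/7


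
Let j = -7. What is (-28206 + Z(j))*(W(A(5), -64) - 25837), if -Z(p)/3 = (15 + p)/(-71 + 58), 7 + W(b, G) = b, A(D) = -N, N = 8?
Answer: 9478739208/13 ≈ 7.2913e+8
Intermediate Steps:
A(D) = -8 (A(D) = -1*8 = -8)
W(b, G) = -7 + b
Z(p) = 45/13 + 3*p/13 (Z(p) = -3*(15 + p)/(-71 + 58) = -3*(15 + p)/(-13) = -3*(15 + p)*(-1)/13 = -3*(-15/13 - p/13) = 45/13 + 3*p/13)
(-28206 + Z(j))*(W(A(5), -64) - 25837) = (-28206 + (45/13 + (3/13)*(-7)))*((-7 - 8) - 25837) = (-28206 + (45/13 - 21/13))*(-15 - 25837) = (-28206 + 24/13)*(-25852) = -366654/13*(-25852) = 9478739208/13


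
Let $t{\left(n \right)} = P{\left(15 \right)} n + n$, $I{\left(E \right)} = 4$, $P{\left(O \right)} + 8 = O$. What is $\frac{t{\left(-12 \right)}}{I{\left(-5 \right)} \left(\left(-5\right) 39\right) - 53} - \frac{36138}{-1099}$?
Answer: $\frac{4315494}{130781} \approx 32.998$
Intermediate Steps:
$P{\left(O \right)} = -8 + O$
$t{\left(n \right)} = 8 n$ ($t{\left(n \right)} = \left(-8 + 15\right) n + n = 7 n + n = 8 n$)
$\frac{t{\left(-12 \right)}}{I{\left(-5 \right)} \left(\left(-5\right) 39\right) - 53} - \frac{36138}{-1099} = \frac{8 \left(-12\right)}{4 \left(\left(-5\right) 39\right) - 53} - \frac{36138}{-1099} = - \frac{96}{4 \left(-195\right) - 53} - - \frac{36138}{1099} = - \frac{96}{-780 - 53} + \frac{36138}{1099} = - \frac{96}{-833} + \frac{36138}{1099} = \left(-96\right) \left(- \frac{1}{833}\right) + \frac{36138}{1099} = \frac{96}{833} + \frac{36138}{1099} = \frac{4315494}{130781}$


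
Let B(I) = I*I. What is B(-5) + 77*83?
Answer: 6416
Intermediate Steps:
B(I) = I**2
B(-5) + 77*83 = (-5)**2 + 77*83 = 25 + 6391 = 6416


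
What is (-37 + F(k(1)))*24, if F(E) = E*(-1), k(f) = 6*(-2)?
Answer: -600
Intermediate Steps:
k(f) = -12
F(E) = -E
(-37 + F(k(1)))*24 = (-37 - 1*(-12))*24 = (-37 + 12)*24 = -25*24 = -600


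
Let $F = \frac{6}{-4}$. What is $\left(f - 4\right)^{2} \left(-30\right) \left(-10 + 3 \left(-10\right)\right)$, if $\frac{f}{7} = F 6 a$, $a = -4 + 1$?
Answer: $41070000$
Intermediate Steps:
$a = -3$
$F = - \frac{3}{2}$ ($F = 6 \left(- \frac{1}{4}\right) = - \frac{3}{2} \approx -1.5$)
$f = 189$ ($f = 7 \left(- \frac{3}{2}\right) 6 \left(-3\right) = 7 \left(\left(-9\right) \left(-3\right)\right) = 7 \cdot 27 = 189$)
$\left(f - 4\right)^{2} \left(-30\right) \left(-10 + 3 \left(-10\right)\right) = \left(189 - 4\right)^{2} \left(-30\right) \left(-10 + 3 \left(-10\right)\right) = 185^{2} \left(-30\right) \left(-10 - 30\right) = 34225 \left(-30\right) \left(-40\right) = \left(-1026750\right) \left(-40\right) = 41070000$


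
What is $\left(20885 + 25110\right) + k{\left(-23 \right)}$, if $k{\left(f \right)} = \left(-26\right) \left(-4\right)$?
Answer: $46099$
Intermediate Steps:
$k{\left(f \right)} = 104$
$\left(20885 + 25110\right) + k{\left(-23 \right)} = \left(20885 + 25110\right) + 104 = 45995 + 104 = 46099$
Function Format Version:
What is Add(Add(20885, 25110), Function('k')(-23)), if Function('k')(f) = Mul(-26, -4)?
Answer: 46099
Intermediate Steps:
Function('k')(f) = 104
Add(Add(20885, 25110), Function('k')(-23)) = Add(Add(20885, 25110), 104) = Add(45995, 104) = 46099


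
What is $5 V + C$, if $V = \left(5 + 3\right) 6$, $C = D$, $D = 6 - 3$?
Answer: $243$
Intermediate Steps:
$D = 3$
$C = 3$
$V = 48$ ($V = 8 \cdot 6 = 48$)
$5 V + C = 5 \cdot 48 + 3 = 240 + 3 = 243$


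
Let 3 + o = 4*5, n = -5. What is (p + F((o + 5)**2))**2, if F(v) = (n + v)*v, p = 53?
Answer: 53772508321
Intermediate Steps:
o = 17 (o = -3 + 4*5 = -3 + 20 = 17)
F(v) = v*(-5 + v) (F(v) = (-5 + v)*v = v*(-5 + v))
(p + F((o + 5)**2))**2 = (53 + (17 + 5)**2*(-5 + (17 + 5)**2))**2 = (53 + 22**2*(-5 + 22**2))**2 = (53 + 484*(-5 + 484))**2 = (53 + 484*479)**2 = (53 + 231836)**2 = 231889**2 = 53772508321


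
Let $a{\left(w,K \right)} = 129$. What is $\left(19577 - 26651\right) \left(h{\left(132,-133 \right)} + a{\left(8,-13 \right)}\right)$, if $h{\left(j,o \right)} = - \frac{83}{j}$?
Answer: $- \frac{19978155}{22} \approx -9.081 \cdot 10^{5}$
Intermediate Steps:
$\left(19577 - 26651\right) \left(h{\left(132,-133 \right)} + a{\left(8,-13 \right)}\right) = \left(19577 - 26651\right) \left(- \frac{83}{132} + 129\right) = - 7074 \left(\left(-83\right) \frac{1}{132} + 129\right) = - 7074 \left(- \frac{83}{132} + 129\right) = \left(-7074\right) \frac{16945}{132} = - \frac{19978155}{22}$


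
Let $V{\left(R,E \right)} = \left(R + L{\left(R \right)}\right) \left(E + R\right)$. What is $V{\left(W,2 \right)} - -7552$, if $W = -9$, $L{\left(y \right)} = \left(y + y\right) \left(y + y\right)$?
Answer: $5347$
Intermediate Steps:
$L{\left(y \right)} = 4 y^{2}$ ($L{\left(y \right)} = 2 y 2 y = 4 y^{2}$)
$V{\left(R,E \right)} = \left(E + R\right) \left(R + 4 R^{2}\right)$ ($V{\left(R,E \right)} = \left(R + 4 R^{2}\right) \left(E + R\right) = \left(E + R\right) \left(R + 4 R^{2}\right)$)
$V{\left(W,2 \right)} - -7552 = - 9 \left(2 - 9 + 4 \left(-9\right)^{2} + 4 \cdot 2 \left(-9\right)\right) - -7552 = - 9 \left(2 - 9 + 4 \cdot 81 - 72\right) + 7552 = - 9 \left(2 - 9 + 324 - 72\right) + 7552 = \left(-9\right) 245 + 7552 = -2205 + 7552 = 5347$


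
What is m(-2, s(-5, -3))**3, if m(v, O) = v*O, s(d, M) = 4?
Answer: -512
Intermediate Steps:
m(v, O) = O*v
m(-2, s(-5, -3))**3 = (4*(-2))**3 = (-8)**3 = -512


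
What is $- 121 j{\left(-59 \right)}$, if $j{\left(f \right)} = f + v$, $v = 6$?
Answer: $6413$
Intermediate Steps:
$j{\left(f \right)} = 6 + f$ ($j{\left(f \right)} = f + 6 = 6 + f$)
$- 121 j{\left(-59 \right)} = - 121 \left(6 - 59\right) = \left(-121\right) \left(-53\right) = 6413$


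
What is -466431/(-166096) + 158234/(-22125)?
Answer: -2280321227/524982000 ≈ -4.3436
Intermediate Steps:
-466431/(-166096) + 158234/(-22125) = -466431*(-1/166096) + 158234*(-1/22125) = 66633/23728 - 158234/22125 = -2280321227/524982000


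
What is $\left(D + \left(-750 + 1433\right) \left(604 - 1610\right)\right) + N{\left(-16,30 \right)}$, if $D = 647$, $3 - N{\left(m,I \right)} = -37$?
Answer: $-686411$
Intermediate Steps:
$N{\left(m,I \right)} = 40$ ($N{\left(m,I \right)} = 3 - -37 = 3 + 37 = 40$)
$\left(D + \left(-750 + 1433\right) \left(604 - 1610\right)\right) + N{\left(-16,30 \right)} = \left(647 + \left(-750 + 1433\right) \left(604 - 1610\right)\right) + 40 = \left(647 + 683 \left(-1006\right)\right) + 40 = \left(647 - 687098\right) + 40 = -686451 + 40 = -686411$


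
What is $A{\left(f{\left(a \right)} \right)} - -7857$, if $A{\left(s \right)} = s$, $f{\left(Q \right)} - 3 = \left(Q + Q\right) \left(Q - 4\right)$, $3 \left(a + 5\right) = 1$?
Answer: $\frac{71468}{9} \approx 7940.9$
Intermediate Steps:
$a = - \frac{14}{3}$ ($a = -5 + \frac{1}{3} \cdot 1 = -5 + \frac{1}{3} = - \frac{14}{3} \approx -4.6667$)
$f{\left(Q \right)} = 3 + 2 Q \left(-4 + Q\right)$ ($f{\left(Q \right)} = 3 + \left(Q + Q\right) \left(Q - 4\right) = 3 + 2 Q \left(-4 + Q\right)$)
$A{\left(f{\left(a \right)} \right)} - -7857 = \left(3 - - \frac{112}{3} + 2 \left(- \frac{14}{3}\right)^{2}\right) - -7857 = \left(3 + \frac{112}{3} + 2 \cdot \frac{196}{9}\right) + 7857 = \left(3 + \frac{112}{3} + \frac{392}{9}\right) + 7857 = \frac{755}{9} + 7857 = \frac{71468}{9}$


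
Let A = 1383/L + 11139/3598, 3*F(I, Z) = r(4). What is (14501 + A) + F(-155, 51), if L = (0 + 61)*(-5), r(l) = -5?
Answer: 47729534303/3292170 ≈ 14498.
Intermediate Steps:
L = -305 (L = 61*(-5) = -305)
F(I, Z) = -5/3 (F(I, Z) = (1/3)*(-5) = -5/3)
A = -1578639/1097390 (A = 1383/(-305) + 11139/3598 = 1383*(-1/305) + 11139*(1/3598) = -1383/305 + 11139/3598 = -1578639/1097390 ≈ -1.4385)
(14501 + A) + F(-155, 51) = (14501 - 1578639/1097390) - 5/3 = 15911673751/1097390 - 5/3 = 47729534303/3292170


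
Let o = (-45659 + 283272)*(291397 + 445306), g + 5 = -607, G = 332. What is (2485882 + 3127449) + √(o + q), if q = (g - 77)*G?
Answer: 5613331 + √175049981191 ≈ 6.0317e+6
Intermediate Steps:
g = -612 (g = -5 - 607 = -612)
o = 175050209939 (o = 237613*736703 = 175050209939)
q = -228748 (q = (-612 - 77)*332 = -689*332 = -228748)
(2485882 + 3127449) + √(o + q) = (2485882 + 3127449) + √(175050209939 - 228748) = 5613331 + √175049981191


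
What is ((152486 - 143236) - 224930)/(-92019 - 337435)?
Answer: 107840/214727 ≈ 0.50222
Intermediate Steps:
((152486 - 143236) - 224930)/(-92019 - 337435) = (9250 - 224930)/(-429454) = -215680*(-1/429454) = 107840/214727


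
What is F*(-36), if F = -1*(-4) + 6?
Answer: -360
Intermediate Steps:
F = 10 (F = 4 + 6 = 10)
F*(-36) = 10*(-36) = -360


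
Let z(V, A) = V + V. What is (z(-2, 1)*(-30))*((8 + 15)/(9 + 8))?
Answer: 2760/17 ≈ 162.35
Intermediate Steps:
z(V, A) = 2*V
(z(-2, 1)*(-30))*((8 + 15)/(9 + 8)) = ((2*(-2))*(-30))*((8 + 15)/(9 + 8)) = (-4*(-30))*(23/17) = 120*(23*(1/17)) = 120*(23/17) = 2760/17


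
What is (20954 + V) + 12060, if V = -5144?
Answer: 27870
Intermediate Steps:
(20954 + V) + 12060 = (20954 - 5144) + 12060 = 15810 + 12060 = 27870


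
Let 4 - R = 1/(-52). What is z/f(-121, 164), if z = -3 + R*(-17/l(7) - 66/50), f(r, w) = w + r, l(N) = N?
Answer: -41101/97825 ≈ -0.42015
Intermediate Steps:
R = 209/52 (R = 4 - 1/(-52) = 4 - 1*(-1/52) = 4 + 1/52 = 209/52 ≈ 4.0192)
f(r, w) = r + w
z = -41101/2275 (z = -3 + 209*(-17/7 - 66/50)/52 = -3 + 209*(-17*⅐ - 66*1/50)/52 = -3 + 209*(-17/7 - 33/25)/52 = -3 + (209/52)*(-656/175) = -3 - 34276/2275 = -41101/2275 ≈ -18.066)
z/f(-121, 164) = -41101/(2275*(-121 + 164)) = -41101/2275/43 = -41101/2275*1/43 = -41101/97825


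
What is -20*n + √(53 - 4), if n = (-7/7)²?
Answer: -13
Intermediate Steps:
n = 1 (n = (-7*⅐)² = (-1)² = 1)
-20*n + √(53 - 4) = -20*1 + √(53 - 4) = -20 + √49 = -20 + 7 = -13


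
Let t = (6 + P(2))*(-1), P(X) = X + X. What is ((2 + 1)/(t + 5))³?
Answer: -27/125 ≈ -0.21600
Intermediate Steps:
P(X) = 2*X
t = -10 (t = (6 + 2*2)*(-1) = (6 + 4)*(-1) = 10*(-1) = -10)
((2 + 1)/(t + 5))³ = ((2 + 1)/(-10 + 5))³ = (3/(-5))³ = (3*(-⅕))³ = (-⅗)³ = -27/125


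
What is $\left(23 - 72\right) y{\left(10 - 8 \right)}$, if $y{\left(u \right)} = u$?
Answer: $-98$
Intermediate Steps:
$\left(23 - 72\right) y{\left(10 - 8 \right)} = \left(23 - 72\right) \left(10 - 8\right) = - 49 \left(10 - 8\right) = \left(-49\right) 2 = -98$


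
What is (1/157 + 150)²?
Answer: 554649601/24649 ≈ 22502.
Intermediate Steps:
(1/157 + 150)² = (23551/157)² = 554649601/24649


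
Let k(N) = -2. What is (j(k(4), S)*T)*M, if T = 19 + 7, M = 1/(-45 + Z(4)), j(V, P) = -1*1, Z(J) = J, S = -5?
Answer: 26/41 ≈ 0.63415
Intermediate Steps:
j(V, P) = -1
M = -1/41 (M = 1/(-45 + 4) = 1/(-41) = -1/41 ≈ -0.024390)
T = 26
(j(k(4), S)*T)*M = -1*26*(-1/41) = -26*(-1/41) = 26/41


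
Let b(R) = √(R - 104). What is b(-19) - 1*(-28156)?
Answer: 28156 + I*√123 ≈ 28156.0 + 11.091*I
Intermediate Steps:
b(R) = √(-104 + R)
b(-19) - 1*(-28156) = √(-104 - 19) - 1*(-28156) = √(-123) + 28156 = I*√123 + 28156 = 28156 + I*√123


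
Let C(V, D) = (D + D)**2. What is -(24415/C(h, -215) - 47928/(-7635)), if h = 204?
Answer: -120643943/18822820 ≈ -6.4095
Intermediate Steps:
C(V, D) = 4*D**2 (C(V, D) = (2*D)**2 = 4*D**2)
-(24415/C(h, -215) - 47928/(-7635)) = -(24415/((4*(-215)**2)) - 47928/(-7635)) = -(24415/((4*46225)) - 47928*(-1/7635)) = -(24415/184900 + 15976/2545) = -(24415*(1/184900) + 15976/2545) = -(4883/36980 + 15976/2545) = -1*120643943/18822820 = -120643943/18822820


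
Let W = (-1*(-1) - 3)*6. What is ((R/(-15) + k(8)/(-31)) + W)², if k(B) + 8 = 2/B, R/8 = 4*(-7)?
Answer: 36481/3600 ≈ 10.134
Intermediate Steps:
R = -224 (R = 8*(4*(-7)) = 8*(-28) = -224)
k(B) = -8 + 2/B
W = -12 (W = (1 - 3)*6 = -2*6 = -12)
((R/(-15) + k(8)/(-31)) + W)² = ((-224/(-15) + (-8 + 2/8)/(-31)) - 12)² = ((-224*(-1/15) + (-8 + 2*(⅛))*(-1/31)) - 12)² = ((224/15 + (-8 + ¼)*(-1/31)) - 12)² = ((224/15 - 31/4*(-1/31)) - 12)² = ((224/15 + ¼) - 12)² = (911/60 - 12)² = (191/60)² = 36481/3600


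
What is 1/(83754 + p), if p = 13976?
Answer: 1/97730 ≈ 1.0232e-5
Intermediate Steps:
1/(83754 + p) = 1/(83754 + 13976) = 1/97730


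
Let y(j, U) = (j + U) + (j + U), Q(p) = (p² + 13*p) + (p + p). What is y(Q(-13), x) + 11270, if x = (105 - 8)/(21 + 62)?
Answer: 931288/83 ≈ 11220.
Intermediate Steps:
x = 97/83 ≈ 1.1687
Q(p) = p² + 15*p (Q(p) = (p² + 13*p) + 2*p = p² + 15*p)
y(j, U) = 2*U + 2*j (y(j, U) = (U + j) + (U + j) = 2*U + 2*j)
y(Q(-13), x) + 11270 = (2*(97/83) + 2*(-13*(15 - 13))) + 11270 = (194/83 + 2*(-13*2)) + 11270 = (194/83 + 2*(-26)) + 11270 = (194/83 - 52) + 11270 = -4122/83 + 11270 = 931288/83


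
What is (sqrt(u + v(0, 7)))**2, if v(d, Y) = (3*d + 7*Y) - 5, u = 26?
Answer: 70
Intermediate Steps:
v(d, Y) = -5 + 3*d + 7*Y
(sqrt(u + v(0, 7)))**2 = (sqrt(26 + (-5 + 3*0 + 7*7)))**2 = (sqrt(26 + (-5 + 0 + 49)))**2 = (sqrt(26 + 44))**2 = (sqrt(70))**2 = 70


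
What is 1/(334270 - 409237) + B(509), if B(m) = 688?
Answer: 51577295/74967 ≈ 688.00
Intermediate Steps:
1/(334270 - 409237) + B(509) = 1/(334270 - 409237) + 688 = 1/(-74967) + 688 = -1/74967 + 688 = 51577295/74967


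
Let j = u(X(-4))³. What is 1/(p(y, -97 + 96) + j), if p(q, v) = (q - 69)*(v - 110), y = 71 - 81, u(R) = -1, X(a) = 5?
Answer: 1/8768 ≈ 0.00011405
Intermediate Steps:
y = -10
p(q, v) = (-110 + v)*(-69 + q) (p(q, v) = (-69 + q)*(-110 + v) = (-110 + v)*(-69 + q))
j = -1 (j = (-1)³ = -1)
1/(p(y, -97 + 96) + j) = 1/((7590 - 110*(-10) - 69*(-97 + 96) - 10*(-97 + 96)) - 1) = 1/((7590 + 1100 - 69*(-1) - 10*(-1)) - 1) = 1/((7590 + 1100 + 69 + 10) - 1) = 1/(8769 - 1) = 1/8768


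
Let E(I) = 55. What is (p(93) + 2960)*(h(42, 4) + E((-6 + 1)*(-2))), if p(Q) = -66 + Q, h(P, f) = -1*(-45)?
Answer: 298700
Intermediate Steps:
h(P, f) = 45
(p(93) + 2960)*(h(42, 4) + E((-6 + 1)*(-2))) = ((-66 + 93) + 2960)*(45 + 55) = (27 + 2960)*100 = 2987*100 = 298700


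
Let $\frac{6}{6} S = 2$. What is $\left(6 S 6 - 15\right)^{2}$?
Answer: $3249$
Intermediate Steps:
$S = 2$
$\left(6 S 6 - 15\right)^{2} = \left(6 \cdot 2 \cdot 6 - 15\right)^{2} = \left(12 \cdot 6 - 15\right)^{2} = \left(72 - 15\right)^{2} = 57^{2} = 3249$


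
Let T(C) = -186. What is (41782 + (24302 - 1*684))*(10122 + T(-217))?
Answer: 649814400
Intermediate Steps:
(41782 + (24302 - 1*684))*(10122 + T(-217)) = (41782 + (24302 - 1*684))*(10122 - 186) = (41782 + (24302 - 684))*9936 = (41782 + 23618)*9936 = 65400*9936 = 649814400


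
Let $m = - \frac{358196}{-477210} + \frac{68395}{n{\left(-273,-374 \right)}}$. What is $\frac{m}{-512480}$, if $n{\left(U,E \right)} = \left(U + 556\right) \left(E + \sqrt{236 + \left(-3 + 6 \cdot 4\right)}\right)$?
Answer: $- \frac{60818774981}{301972529868512550} + \frac{13679 \sqrt{257}}{4049840093792} \approx -1.4726 \cdot 10^{-7}$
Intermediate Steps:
$n{\left(U,E \right)} = \left(556 + U\right) \left(E + \sqrt{257}\right)$ ($n{\left(U,E \right)} = \left(556 + U\right) \left(E + \sqrt{236 + \left(-3 + 24\right)}\right) = \left(556 + U\right) \left(E + \sqrt{236 + 21}\right) = \left(556 + U\right) \left(E + \sqrt{257}\right)$)
$m = \frac{179098}{238605} + \frac{68395}{-105842 + 283 \sqrt{257}}$ ($m = - \frac{358196}{-477210} + \frac{68395}{556 \left(-374\right) + 556 \sqrt{257} - -102102 - 273 \sqrt{257}} = \left(-358196\right) \left(- \frac{1}{477210}\right) + \frac{68395}{-207944 + 556 \sqrt{257} + 102102 - 273 \sqrt{257}} = \frac{179098}{238605} + \frac{68395}{-105842 + 283 \sqrt{257}} \approx 0.075466$)
$\frac{m}{-512480} = \frac{\frac{973100399696}{9427802993085} - \frac{68395 \sqrt{257}}{39512177}}{-512480} = \left(\frac{973100399696}{9427802993085} - \frac{68395 \sqrt{257}}{39512177}\right) \left(- \frac{1}{512480}\right) = - \frac{60818774981}{301972529868512550} + \frac{13679 \sqrt{257}}{4049840093792}$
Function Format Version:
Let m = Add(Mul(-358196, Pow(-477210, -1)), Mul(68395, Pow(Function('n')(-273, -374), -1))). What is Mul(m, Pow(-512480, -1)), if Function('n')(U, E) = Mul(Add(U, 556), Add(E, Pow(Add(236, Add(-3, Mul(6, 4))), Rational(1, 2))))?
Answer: Add(Rational(-60818774981, 301972529868512550), Mul(Rational(13679, 4049840093792), Pow(257, Rational(1, 2)))) ≈ -1.4726e-7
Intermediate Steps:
Function('n')(U, E) = Mul(Add(556, U), Add(E, Pow(257, Rational(1, 2)))) (Function('n')(U, E) = Mul(Add(556, U), Add(E, Pow(Add(236, Add(-3, 24)), Rational(1, 2)))) = Mul(Add(556, U), Add(E, Pow(Add(236, 21), Rational(1, 2)))) = Mul(Add(556, U), Add(E, Pow(257, Rational(1, 2)))))
m = Add(Rational(179098, 238605), Mul(68395, Pow(Add(-105842, Mul(283, Pow(257, Rational(1, 2)))), -1))) (m = Add(Mul(-358196, Pow(-477210, -1)), Mul(68395, Pow(Add(Mul(556, -374), Mul(556, Pow(257, Rational(1, 2))), Mul(-374, -273), Mul(-273, Pow(257, Rational(1, 2)))), -1))) = Add(Mul(-358196, Rational(-1, 477210)), Mul(68395, Pow(Add(-207944, Mul(556, Pow(257, Rational(1, 2))), 102102, Mul(-273, Pow(257, Rational(1, 2)))), -1))) = Add(Rational(179098, 238605), Mul(68395, Pow(Add(-105842, Mul(283, Pow(257, Rational(1, 2)))), -1))) ≈ 0.075466)
Mul(m, Pow(-512480, -1)) = Mul(Add(Rational(973100399696, 9427802993085), Mul(Rational(-68395, 39512177), Pow(257, Rational(1, 2)))), Pow(-512480, -1)) = Mul(Add(Rational(973100399696, 9427802993085), Mul(Rational(-68395, 39512177), Pow(257, Rational(1, 2)))), Rational(-1, 512480)) = Add(Rational(-60818774981, 301972529868512550), Mul(Rational(13679, 4049840093792), Pow(257, Rational(1, 2))))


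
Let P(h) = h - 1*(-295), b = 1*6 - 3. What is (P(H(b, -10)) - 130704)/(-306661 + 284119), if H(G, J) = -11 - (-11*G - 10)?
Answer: 3343/578 ≈ 5.7837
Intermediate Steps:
b = 3 (b = 6 - 3 = 3)
H(G, J) = -1 + 11*G (H(G, J) = -11 - (-10 - 11*G) = -11 + (10 + 11*G) = -1 + 11*G)
P(h) = 295 + h (P(h) = h + 295 = 295 + h)
(P(H(b, -10)) - 130704)/(-306661 + 284119) = ((295 + (-1 + 11*3)) - 130704)/(-306661 + 284119) = ((295 + (-1 + 33)) - 130704)/(-22542) = ((295 + 32) - 130704)*(-1/22542) = (327 - 130704)*(-1/22542) = -130377*(-1/22542) = 3343/578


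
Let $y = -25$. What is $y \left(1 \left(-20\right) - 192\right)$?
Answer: $5300$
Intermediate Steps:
$y \left(1 \left(-20\right) - 192\right) = - 25 \left(1 \left(-20\right) - 192\right) = - 25 \left(-20 - 192\right) = \left(-25\right) \left(-212\right) = 5300$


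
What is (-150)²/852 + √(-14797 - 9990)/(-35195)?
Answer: 1875/71 - I*√24787/35195 ≈ 26.408 - 0.0044733*I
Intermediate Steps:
(-150)²/852 + √(-14797 - 9990)/(-35195) = 22500*(1/852) + √(-24787)*(-1/35195) = 1875/71 + (I*√24787)*(-1/35195) = 1875/71 - I*√24787/35195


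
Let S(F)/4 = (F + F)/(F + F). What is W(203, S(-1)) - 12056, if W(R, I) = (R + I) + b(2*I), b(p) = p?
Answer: -11841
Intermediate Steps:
S(F) = 4 (S(F) = 4*((F + F)/(F + F)) = 4*((2*F)/((2*F))) = 4*((2*F)*(1/(2*F))) = 4*1 = 4)
W(R, I) = R + 3*I (W(R, I) = (R + I) + 2*I = (I + R) + 2*I = R + 3*I)
W(203, S(-1)) - 12056 = (203 + 3*4) - 12056 = (203 + 12) - 12056 = 215 - 12056 = -11841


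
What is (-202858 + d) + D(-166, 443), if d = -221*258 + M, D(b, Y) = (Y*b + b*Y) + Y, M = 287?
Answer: -406222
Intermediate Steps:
D(b, Y) = Y + 2*Y*b (D(b, Y) = (Y*b + Y*b) + Y = 2*Y*b + Y = Y + 2*Y*b)
d = -56731 (d = -221*258 + 287 = -57018 + 287 = -56731)
(-202858 + d) + D(-166, 443) = (-202858 - 56731) + 443*(1 + 2*(-166)) = -259589 + 443*(1 - 332) = -259589 + 443*(-331) = -259589 - 146633 = -406222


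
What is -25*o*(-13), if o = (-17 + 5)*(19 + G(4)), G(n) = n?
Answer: -89700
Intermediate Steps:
o = -276 (o = (-17 + 5)*(19 + 4) = -12*23 = -276)
-25*o*(-13) = -25*(-276)*(-13) = 6900*(-13) = -89700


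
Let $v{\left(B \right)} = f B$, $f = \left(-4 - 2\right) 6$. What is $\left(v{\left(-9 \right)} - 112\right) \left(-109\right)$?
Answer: $-23108$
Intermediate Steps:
$f = -36$ ($f = \left(-6\right) 6 = -36$)
$v{\left(B \right)} = - 36 B$
$\left(v{\left(-9 \right)} - 112\right) \left(-109\right) = \left(\left(-36\right) \left(-9\right) - 112\right) \left(-109\right) = \left(324 - 112\right) \left(-109\right) = 212 \left(-109\right) = -23108$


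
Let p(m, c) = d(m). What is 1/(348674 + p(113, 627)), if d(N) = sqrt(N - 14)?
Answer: 348674/121573558177 - 3*sqrt(11)/121573558177 ≈ 2.8679e-6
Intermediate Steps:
d(N) = sqrt(-14 + N)
p(m, c) = sqrt(-14 + m)
1/(348674 + p(113, 627)) = 1/(348674 + sqrt(-14 + 113)) = 1/(348674 + sqrt(99)) = 1/(348674 + 3*sqrt(11))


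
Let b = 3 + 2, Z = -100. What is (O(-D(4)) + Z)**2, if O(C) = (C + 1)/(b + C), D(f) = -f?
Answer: 801025/81 ≈ 9889.2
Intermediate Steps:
b = 5
O(C) = (1 + C)/(5 + C) (O(C) = (C + 1)/(5 + C) = (1 + C)/(5 + C))
(O(-D(4)) + Z)**2 = ((1 - (-1)*4)/(5 - (-1)*4) - 100)**2 = ((1 - 1*(-4))/(5 - 1*(-4)) - 100)**2 = ((1 + 4)/(5 + 4) - 100)**2 = (5/9 - 100)**2 = (-895/9)**2 = 801025/81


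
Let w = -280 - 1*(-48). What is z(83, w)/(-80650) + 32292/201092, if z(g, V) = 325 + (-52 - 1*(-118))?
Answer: 631430707/4054517450 ≈ 0.15574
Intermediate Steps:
w = -232 (w = -280 + 48 = -232)
z(g, V) = 391 (z(g, V) = 325 + (-52 + 118) = 325 + 66 = 391)
z(83, w)/(-80650) + 32292/201092 = 391/(-80650) + 32292/201092 = 391*(-1/80650) + 32292*(1/201092) = -391/80650 + 8073/50273 = 631430707/4054517450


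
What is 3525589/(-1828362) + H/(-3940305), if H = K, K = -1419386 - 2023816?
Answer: -2532158756507/2401434643470 ≈ -1.0544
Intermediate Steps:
K = -3443202
H = -3443202
3525589/(-1828362) + H/(-3940305) = 3525589/(-1828362) - 3443202/(-3940305) = 3525589*(-1/1828362) - 3443202*(-1/3940305) = -3525589/1828362 + 1147734/1313435 = -2532158756507/2401434643470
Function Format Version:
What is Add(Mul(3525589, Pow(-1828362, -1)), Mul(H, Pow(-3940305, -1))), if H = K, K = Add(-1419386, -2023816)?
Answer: Rational(-2532158756507, 2401434643470) ≈ -1.0544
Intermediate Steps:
K = -3443202
H = -3443202
Add(Mul(3525589, Pow(-1828362, -1)), Mul(H, Pow(-3940305, -1))) = Add(Mul(3525589, Pow(-1828362, -1)), Mul(-3443202, Pow(-3940305, -1))) = Add(Mul(3525589, Rational(-1, 1828362)), Mul(-3443202, Rational(-1, 3940305))) = Add(Rational(-3525589, 1828362), Rational(1147734, 1313435)) = Rational(-2532158756507, 2401434643470)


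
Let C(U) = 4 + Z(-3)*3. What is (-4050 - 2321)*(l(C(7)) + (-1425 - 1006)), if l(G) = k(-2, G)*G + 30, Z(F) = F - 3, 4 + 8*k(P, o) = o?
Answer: 30192169/2 ≈ 1.5096e+7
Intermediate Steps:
k(P, o) = -½ + o/8
Z(F) = -3 + F
C(U) = -14 (C(U) = 4 + (-3 - 3)*3 = 4 - 6*3 = 4 - 18 = -14)
l(G) = 30 + G*(-½ + G/8) (l(G) = (-½ + G/8)*G + 30 = G*(-½ + G/8) + 30 = 30 + G*(-½ + G/8))
(-4050 - 2321)*(l(C(7)) + (-1425 - 1006)) = (-4050 - 2321)*((30 + (⅛)*(-14)*(-4 - 14)) + (-1425 - 1006)) = -6371*((30 + (⅛)*(-14)*(-18)) - 2431) = -6371*((30 + 63/2) - 2431) = -6371*(123/2 - 2431) = -6371*(-4739/2) = 30192169/2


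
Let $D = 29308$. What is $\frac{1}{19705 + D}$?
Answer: $\frac{1}{49013} \approx 2.0403 \cdot 10^{-5}$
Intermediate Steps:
$\frac{1}{19705 + D} = \frac{1}{19705 + 29308} = \frac{1}{49013}$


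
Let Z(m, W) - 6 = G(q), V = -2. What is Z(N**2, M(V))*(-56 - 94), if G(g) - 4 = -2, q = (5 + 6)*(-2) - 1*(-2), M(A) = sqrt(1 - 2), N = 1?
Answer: -1200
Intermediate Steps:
M(A) = I (M(A) = sqrt(-1) = I)
q = -20 (q = 11*(-2) + 2 = -22 + 2 = -20)
G(g) = 2 (G(g) = 4 - 2 = 2)
Z(m, W) = 8 (Z(m, W) = 6 + 2 = 8)
Z(N**2, M(V))*(-56 - 94) = 8*(-56 - 94) = 8*(-150) = -1200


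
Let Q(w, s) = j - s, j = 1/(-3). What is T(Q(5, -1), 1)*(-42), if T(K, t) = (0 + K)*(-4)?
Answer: 112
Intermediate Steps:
j = -⅓ (j = 1*(-⅓) = -⅓ ≈ -0.33333)
Q(w, s) = -⅓ - s
T(K, t) = -4*K (T(K, t) = K*(-4) = -4*K)
T(Q(5, -1), 1)*(-42) = -4*(-⅓ - 1*(-1))*(-42) = -4*(-⅓ + 1)*(-42) = -4*⅔*(-42) = -8/3*(-42) = 112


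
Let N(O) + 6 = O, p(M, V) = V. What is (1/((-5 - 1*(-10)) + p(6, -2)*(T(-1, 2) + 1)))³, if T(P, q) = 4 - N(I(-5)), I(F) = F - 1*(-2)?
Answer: -1/12167 ≈ -8.2190e-5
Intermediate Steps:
I(F) = 2 + F (I(F) = F + 2 = 2 + F)
N(O) = -6 + O
T(P, q) = 13 (T(P, q) = 4 - (-6 + (2 - 5)) = 4 - (-6 - 3) = 4 - 1*(-9) = 4 + 9 = 13)
(1/((-5 - 1*(-10)) + p(6, -2)*(T(-1, 2) + 1)))³ = (1/((-5 - 1*(-10)) - 2*(13 + 1)))³ = (1/((-5 + 10) - 2*14))³ = (1/(5 - 28))³ = (1/(-23))³ = (-1/23)³ = -1/12167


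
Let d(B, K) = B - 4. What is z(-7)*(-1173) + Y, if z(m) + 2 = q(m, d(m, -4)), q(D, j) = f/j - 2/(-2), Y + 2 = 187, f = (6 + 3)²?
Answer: 109951/11 ≈ 9995.5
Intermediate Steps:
f = 81 (f = 9² = 81)
d(B, K) = -4 + B
Y = 185 (Y = -2 + 187 = 185)
q(D, j) = 1 + 81/j (q(D, j) = 81/j - 2/(-2) = 81/j - 2*(-½) = 81/j + 1 = 1 + 81/j)
z(m) = -2 + (77 + m)/(-4 + m) (z(m) = -2 + (81 + (-4 + m))/(-4 + m) = -2 + (77 + m)/(-4 + m))
z(-7)*(-1173) + Y = ((85 - 1*(-7))/(-4 - 7))*(-1173) + 185 = ((85 + 7)/(-11))*(-1173) + 185 = -1/11*92*(-1173) + 185 = -92/11*(-1173) + 185 = 107916/11 + 185 = 109951/11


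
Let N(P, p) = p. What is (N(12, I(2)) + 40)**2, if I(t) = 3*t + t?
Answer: 2304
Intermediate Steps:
I(t) = 4*t
(N(12, I(2)) + 40)**2 = (4*2 + 40)**2 = (8 + 40)**2 = 48**2 = 2304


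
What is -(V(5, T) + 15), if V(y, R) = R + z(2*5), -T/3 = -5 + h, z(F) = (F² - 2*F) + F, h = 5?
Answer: -105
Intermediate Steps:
z(F) = F² - F
T = 0 (T = -3*(-5 + 5) = -3*0 = 0)
V(y, R) = 90 + R (V(y, R) = R + (2*5)*(-1 + 2*5) = R + 10*(-1 + 10) = R + 10*9 = R + 90 = 90 + R)
-(V(5, T) + 15) = -((90 + 0) + 15) = -(90 + 15) = -1*105 = -105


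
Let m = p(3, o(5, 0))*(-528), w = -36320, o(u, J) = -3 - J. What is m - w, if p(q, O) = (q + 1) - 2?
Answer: 35264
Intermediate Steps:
p(q, O) = -1 + q (p(q, O) = (1 + q) - 2 = -1 + q)
m = -1056 (m = (-1 + 3)*(-528) = 2*(-528) = -1056)
m - w = -1056 - 1*(-36320) = -1056 + 36320 = 35264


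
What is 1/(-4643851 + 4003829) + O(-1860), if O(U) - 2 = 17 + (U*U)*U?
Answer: -4118449394671583/640022 ≈ -6.4349e+9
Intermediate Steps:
O(U) = 19 + U³ (O(U) = 2 + (17 + (U*U)*U) = 2 + (17 + U²*U) = 2 + (17 + U³) = 19 + U³)
1/(-4643851 + 4003829) + O(-1860) = 1/(-4643851 + 4003829) + (19 + (-1860)³) = 1/(-640022) + (19 - 6434856000) = -1/640022 - 6434855981 = -4118449394671583/640022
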